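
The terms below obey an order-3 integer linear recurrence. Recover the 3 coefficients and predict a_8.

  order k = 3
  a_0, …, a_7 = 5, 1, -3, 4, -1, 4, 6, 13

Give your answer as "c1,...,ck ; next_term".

1,2,1 ; 29

  a_3 = 1·-3 + 2·1 + 1·5 = 4
  a_4 = 1·4 + 2·-3 + 1·1 = -1
  a_5 = 1·-1 + 2·4 + 1·-3 = 4
  a_6 = 1·4 + 2·-1 + 1·4 = 6
  a_7 = 1·6 + 2·4 + 1·-1 = 13
  a_8 = 1·13 + 2·6 + 1·4 = 29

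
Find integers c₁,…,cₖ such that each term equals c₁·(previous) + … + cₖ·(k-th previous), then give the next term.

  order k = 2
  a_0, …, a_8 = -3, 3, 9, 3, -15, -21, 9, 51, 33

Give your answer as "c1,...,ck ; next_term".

  a_2 = 1·3 + -2·-3 = 9
  a_3 = 1·9 + -2·3 = 3
  a_4 = 1·3 + -2·9 = -15
  a_5 = 1·-15 + -2·3 = -21
  a_6 = 1·-21 + -2·-15 = 9
  a_7 = 1·9 + -2·-21 = 51
  a_8 = 1·51 + -2·9 = 33
  a_9 = 1·33 + -2·51 = -69

1,-2 ; -69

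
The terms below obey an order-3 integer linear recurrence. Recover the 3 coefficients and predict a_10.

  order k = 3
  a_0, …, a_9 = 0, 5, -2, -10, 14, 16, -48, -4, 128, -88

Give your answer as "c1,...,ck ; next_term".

0,-2,2 ; -264

  a_3 = 0·-2 + -2·5 + 2·0 = -10
  a_4 = 0·-10 + -2·-2 + 2·5 = 14
  a_5 = 0·14 + -2·-10 + 2·-2 = 16
  a_6 = 0·16 + -2·14 + 2·-10 = -48
  a_7 = 0·-48 + -2·16 + 2·14 = -4
  a_8 = 0·-4 + -2·-48 + 2·16 = 128
  a_9 = 0·128 + -2·-4 + 2·-48 = -88
  a_10 = 0·-88 + -2·128 + 2·-4 = -264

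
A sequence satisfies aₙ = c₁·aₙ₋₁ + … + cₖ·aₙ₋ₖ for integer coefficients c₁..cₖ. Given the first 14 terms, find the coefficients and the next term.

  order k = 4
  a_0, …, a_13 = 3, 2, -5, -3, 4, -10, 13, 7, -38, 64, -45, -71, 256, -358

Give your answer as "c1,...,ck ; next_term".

  a_4 = -1·-3 + -1·-5 + 1·2 + -2·3 = 4
  a_5 = -1·4 + -1·-3 + 1·-5 + -2·2 = -10
  a_6 = -1·-10 + -1·4 + 1·-3 + -2·-5 = 13
  a_7 = -1·13 + -1·-10 + 1·4 + -2·-3 = 7
  a_8 = -1·7 + -1·13 + 1·-10 + -2·4 = -38
  a_9 = -1·-38 + -1·7 + 1·13 + -2·-10 = 64
  a_10 = -1·64 + -1·-38 + 1·7 + -2·13 = -45
  a_11 = -1·-45 + -1·64 + 1·-38 + -2·7 = -71
  a_12 = -1·-71 + -1·-45 + 1·64 + -2·-38 = 256
  a_13 = -1·256 + -1·-71 + 1·-45 + -2·64 = -358
  a_14 = -1·-358 + -1·256 + 1·-71 + -2·-45 = 121

-1,-1,1,-2 ; 121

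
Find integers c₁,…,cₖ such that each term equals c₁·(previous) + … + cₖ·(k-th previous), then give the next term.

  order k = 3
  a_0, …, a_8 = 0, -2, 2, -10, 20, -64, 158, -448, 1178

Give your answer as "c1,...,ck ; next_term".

-2,3,3 ; -3226

  a_3 = -2·2 + 3·-2 + 3·0 = -10
  a_4 = -2·-10 + 3·2 + 3·-2 = 20
  a_5 = -2·20 + 3·-10 + 3·2 = -64
  a_6 = -2·-64 + 3·20 + 3·-10 = 158
  a_7 = -2·158 + 3·-64 + 3·20 = -448
  a_8 = -2·-448 + 3·158 + 3·-64 = 1178
  a_9 = -2·1178 + 3·-448 + 3·158 = -3226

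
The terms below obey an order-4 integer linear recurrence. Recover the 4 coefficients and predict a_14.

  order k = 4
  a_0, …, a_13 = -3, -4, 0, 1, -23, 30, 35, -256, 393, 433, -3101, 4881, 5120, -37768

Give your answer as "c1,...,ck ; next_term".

  a_4 = -2·1 + -4·0 + 3·-4 + 3·-3 = -23
  a_5 = -2·-23 + -4·1 + 3·0 + 3·-4 = 30
  a_6 = -2·30 + -4·-23 + 3·1 + 3·0 = 35
  a_7 = -2·35 + -4·30 + 3·-23 + 3·1 = -256
  a_8 = -2·-256 + -4·35 + 3·30 + 3·-23 = 393
  a_9 = -2·393 + -4·-256 + 3·35 + 3·30 = 433
  a_10 = -2·433 + -4·393 + 3·-256 + 3·35 = -3101
  a_11 = -2·-3101 + -4·433 + 3·393 + 3·-256 = 4881
  a_12 = -2·4881 + -4·-3101 + 3·433 + 3·393 = 5120
  a_13 = -2·5120 + -4·4881 + 3·-3101 + 3·433 = -37768
  a_14 = -2·-37768 + -4·5120 + 3·4881 + 3·-3101 = 60396

-2,-4,3,3 ; 60396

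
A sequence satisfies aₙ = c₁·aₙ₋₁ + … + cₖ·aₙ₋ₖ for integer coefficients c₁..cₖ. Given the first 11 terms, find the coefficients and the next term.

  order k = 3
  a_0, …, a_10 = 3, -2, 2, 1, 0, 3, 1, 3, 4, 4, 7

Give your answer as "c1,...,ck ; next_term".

0,1,1 ; 8

  a_3 = 0·2 + 1·-2 + 1·3 = 1
  a_4 = 0·1 + 1·2 + 1·-2 = 0
  a_5 = 0·0 + 1·1 + 1·2 = 3
  a_6 = 0·3 + 1·0 + 1·1 = 1
  a_7 = 0·1 + 1·3 + 1·0 = 3
  a_8 = 0·3 + 1·1 + 1·3 = 4
  a_9 = 0·4 + 1·3 + 1·1 = 4
  a_10 = 0·4 + 1·4 + 1·3 = 7
  a_11 = 0·7 + 1·4 + 1·4 = 8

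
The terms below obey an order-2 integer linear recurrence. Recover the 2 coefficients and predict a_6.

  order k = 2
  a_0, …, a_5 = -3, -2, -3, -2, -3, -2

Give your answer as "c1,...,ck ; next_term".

  a_2 = 0·-2 + 1·-3 = -3
  a_3 = 0·-3 + 1·-2 = -2
  a_4 = 0·-2 + 1·-3 = -3
  a_5 = 0·-3 + 1·-2 = -2
  a_6 = 0·-2 + 1·-3 = -3

0,1 ; -3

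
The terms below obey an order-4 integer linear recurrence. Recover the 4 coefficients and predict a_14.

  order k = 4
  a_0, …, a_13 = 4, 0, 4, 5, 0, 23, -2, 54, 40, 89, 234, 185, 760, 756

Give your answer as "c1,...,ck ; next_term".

0,3,2,-3 ; 1948

  a_4 = 0·5 + 3·4 + 2·0 + -3·4 = 0
  a_5 = 0·0 + 3·5 + 2·4 + -3·0 = 23
  a_6 = 0·23 + 3·0 + 2·5 + -3·4 = -2
  a_7 = 0·-2 + 3·23 + 2·0 + -3·5 = 54
  a_8 = 0·54 + 3·-2 + 2·23 + -3·0 = 40
  a_9 = 0·40 + 3·54 + 2·-2 + -3·23 = 89
  a_10 = 0·89 + 3·40 + 2·54 + -3·-2 = 234
  a_11 = 0·234 + 3·89 + 2·40 + -3·54 = 185
  a_12 = 0·185 + 3·234 + 2·89 + -3·40 = 760
  a_13 = 0·760 + 3·185 + 2·234 + -3·89 = 756
  a_14 = 0·756 + 3·760 + 2·185 + -3·234 = 1948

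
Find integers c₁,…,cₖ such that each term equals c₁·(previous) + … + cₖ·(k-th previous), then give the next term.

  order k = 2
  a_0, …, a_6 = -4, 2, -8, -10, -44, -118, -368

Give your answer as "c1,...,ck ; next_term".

  a_2 = 2·2 + 3·-4 = -8
  a_3 = 2·-8 + 3·2 = -10
  a_4 = 2·-10 + 3·-8 = -44
  a_5 = 2·-44 + 3·-10 = -118
  a_6 = 2·-118 + 3·-44 = -368
  a_7 = 2·-368 + 3·-118 = -1090

2,3 ; -1090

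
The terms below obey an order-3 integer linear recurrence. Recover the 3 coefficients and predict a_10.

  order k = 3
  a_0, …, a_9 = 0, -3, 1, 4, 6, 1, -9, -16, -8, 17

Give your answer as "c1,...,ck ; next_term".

1,-1,-1 ; 41

  a_3 = 1·1 + -1·-3 + -1·0 = 4
  a_4 = 1·4 + -1·1 + -1·-3 = 6
  a_5 = 1·6 + -1·4 + -1·1 = 1
  a_6 = 1·1 + -1·6 + -1·4 = -9
  a_7 = 1·-9 + -1·1 + -1·6 = -16
  a_8 = 1·-16 + -1·-9 + -1·1 = -8
  a_9 = 1·-8 + -1·-16 + -1·-9 = 17
  a_10 = 1·17 + -1·-8 + -1·-16 = 41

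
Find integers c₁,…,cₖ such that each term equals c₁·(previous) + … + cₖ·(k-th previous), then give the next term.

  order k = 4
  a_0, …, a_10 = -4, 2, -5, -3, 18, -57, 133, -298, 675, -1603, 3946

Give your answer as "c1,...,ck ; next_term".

  a_4 = -4·-3 + -4·-5 + 1·2 + 4·-4 = 18
  a_5 = -4·18 + -4·-3 + 1·-5 + 4·2 = -57
  a_6 = -4·-57 + -4·18 + 1·-3 + 4·-5 = 133
  a_7 = -4·133 + -4·-57 + 1·18 + 4·-3 = -298
  a_8 = -4·-298 + -4·133 + 1·-57 + 4·18 = 675
  a_9 = -4·675 + -4·-298 + 1·133 + 4·-57 = -1603
  a_10 = -4·-1603 + -4·675 + 1·-298 + 4·133 = 3946
  a_11 = -4·3946 + -4·-1603 + 1·675 + 4·-298 = -9889

-4,-4,1,4 ; -9889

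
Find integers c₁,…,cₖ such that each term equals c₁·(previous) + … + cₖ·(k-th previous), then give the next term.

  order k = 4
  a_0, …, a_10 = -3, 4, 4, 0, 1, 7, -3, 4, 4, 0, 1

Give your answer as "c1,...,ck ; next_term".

-1,0,1,1 ; 7

  a_4 = -1·0 + 0·4 + 1·4 + 1·-3 = 1
  a_5 = -1·1 + 0·0 + 1·4 + 1·4 = 7
  a_6 = -1·7 + 0·1 + 1·0 + 1·4 = -3
  a_7 = -1·-3 + 0·7 + 1·1 + 1·0 = 4
  a_8 = -1·4 + 0·-3 + 1·7 + 1·1 = 4
  a_9 = -1·4 + 0·4 + 1·-3 + 1·7 = 0
  a_10 = -1·0 + 0·4 + 1·4 + 1·-3 = 1
  a_11 = -1·1 + 0·0 + 1·4 + 1·4 = 7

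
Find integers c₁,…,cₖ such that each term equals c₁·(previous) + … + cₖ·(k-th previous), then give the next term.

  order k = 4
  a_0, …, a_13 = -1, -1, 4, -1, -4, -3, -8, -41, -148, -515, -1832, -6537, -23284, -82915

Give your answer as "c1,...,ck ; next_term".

  a_4 = 3·-1 + 1·4 + 3·-1 + 2·-1 = -4
  a_5 = 3·-4 + 1·-1 + 3·4 + 2·-1 = -3
  a_6 = 3·-3 + 1·-4 + 3·-1 + 2·4 = -8
  a_7 = 3·-8 + 1·-3 + 3·-4 + 2·-1 = -41
  a_8 = 3·-41 + 1·-8 + 3·-3 + 2·-4 = -148
  a_9 = 3·-148 + 1·-41 + 3·-8 + 2·-3 = -515
  a_10 = 3·-515 + 1·-148 + 3·-41 + 2·-8 = -1832
  a_11 = 3·-1832 + 1·-515 + 3·-148 + 2·-41 = -6537
  a_12 = 3·-6537 + 1·-1832 + 3·-515 + 2·-148 = -23284
  a_13 = 3·-23284 + 1·-6537 + 3·-1832 + 2·-515 = -82915
  a_14 = 3·-82915 + 1·-23284 + 3·-6537 + 2·-1832 = -295304

3,1,3,2 ; -295304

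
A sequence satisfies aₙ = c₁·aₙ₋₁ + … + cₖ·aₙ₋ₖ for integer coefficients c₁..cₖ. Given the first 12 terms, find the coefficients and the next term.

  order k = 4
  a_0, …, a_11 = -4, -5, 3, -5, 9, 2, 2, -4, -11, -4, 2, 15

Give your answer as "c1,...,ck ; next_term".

0,0,-1,-1 ; 15

  a_4 = 0·-5 + 0·3 + -1·-5 + -1·-4 = 9
  a_5 = 0·9 + 0·-5 + -1·3 + -1·-5 = 2
  a_6 = 0·2 + 0·9 + -1·-5 + -1·3 = 2
  a_7 = 0·2 + 0·2 + -1·9 + -1·-5 = -4
  a_8 = 0·-4 + 0·2 + -1·2 + -1·9 = -11
  a_9 = 0·-11 + 0·-4 + -1·2 + -1·2 = -4
  a_10 = 0·-4 + 0·-11 + -1·-4 + -1·2 = 2
  a_11 = 0·2 + 0·-4 + -1·-11 + -1·-4 = 15
  a_12 = 0·15 + 0·2 + -1·-4 + -1·-11 = 15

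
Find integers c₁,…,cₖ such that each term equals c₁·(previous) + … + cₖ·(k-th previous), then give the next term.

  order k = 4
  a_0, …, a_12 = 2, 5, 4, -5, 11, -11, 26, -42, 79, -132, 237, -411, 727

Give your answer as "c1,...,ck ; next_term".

-1,1,0,1 ; -1270

  a_4 = -1·-5 + 1·4 + 0·5 + 1·2 = 11
  a_5 = -1·11 + 1·-5 + 0·4 + 1·5 = -11
  a_6 = -1·-11 + 1·11 + 0·-5 + 1·4 = 26
  a_7 = -1·26 + 1·-11 + 0·11 + 1·-5 = -42
  a_8 = -1·-42 + 1·26 + 0·-11 + 1·11 = 79
  a_9 = -1·79 + 1·-42 + 0·26 + 1·-11 = -132
  a_10 = -1·-132 + 1·79 + 0·-42 + 1·26 = 237
  a_11 = -1·237 + 1·-132 + 0·79 + 1·-42 = -411
  a_12 = -1·-411 + 1·237 + 0·-132 + 1·79 = 727
  a_13 = -1·727 + 1·-411 + 0·237 + 1·-132 = -1270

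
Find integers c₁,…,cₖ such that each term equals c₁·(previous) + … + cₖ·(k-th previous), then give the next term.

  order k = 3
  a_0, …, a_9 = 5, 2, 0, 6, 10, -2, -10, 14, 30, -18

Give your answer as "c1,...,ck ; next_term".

1,-2,2 ; -50

  a_3 = 1·0 + -2·2 + 2·5 = 6
  a_4 = 1·6 + -2·0 + 2·2 = 10
  a_5 = 1·10 + -2·6 + 2·0 = -2
  a_6 = 1·-2 + -2·10 + 2·6 = -10
  a_7 = 1·-10 + -2·-2 + 2·10 = 14
  a_8 = 1·14 + -2·-10 + 2·-2 = 30
  a_9 = 1·30 + -2·14 + 2·-10 = -18
  a_10 = 1·-18 + -2·30 + 2·14 = -50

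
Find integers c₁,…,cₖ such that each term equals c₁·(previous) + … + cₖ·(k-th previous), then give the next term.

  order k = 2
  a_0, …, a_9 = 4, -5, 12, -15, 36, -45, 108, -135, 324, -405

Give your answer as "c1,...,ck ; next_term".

  a_2 = 0·-5 + 3·4 = 12
  a_3 = 0·12 + 3·-5 = -15
  a_4 = 0·-15 + 3·12 = 36
  a_5 = 0·36 + 3·-15 = -45
  a_6 = 0·-45 + 3·36 = 108
  a_7 = 0·108 + 3·-45 = -135
  a_8 = 0·-135 + 3·108 = 324
  a_9 = 0·324 + 3·-135 = -405
  a_10 = 0·-405 + 3·324 = 972

0,3 ; 972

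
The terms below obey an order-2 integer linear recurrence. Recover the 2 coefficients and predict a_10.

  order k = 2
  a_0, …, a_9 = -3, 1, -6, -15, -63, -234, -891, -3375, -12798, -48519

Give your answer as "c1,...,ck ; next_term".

  a_2 = 3·1 + 3·-3 = -6
  a_3 = 3·-6 + 3·1 = -15
  a_4 = 3·-15 + 3·-6 = -63
  a_5 = 3·-63 + 3·-15 = -234
  a_6 = 3·-234 + 3·-63 = -891
  a_7 = 3·-891 + 3·-234 = -3375
  a_8 = 3·-3375 + 3·-891 = -12798
  a_9 = 3·-12798 + 3·-3375 = -48519
  a_10 = 3·-48519 + 3·-12798 = -183951

3,3 ; -183951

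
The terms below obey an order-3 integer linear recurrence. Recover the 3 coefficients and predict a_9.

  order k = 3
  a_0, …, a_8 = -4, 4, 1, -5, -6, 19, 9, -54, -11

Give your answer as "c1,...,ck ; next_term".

-1,-3,-2 ; 155

  a_3 = -1·1 + -3·4 + -2·-4 = -5
  a_4 = -1·-5 + -3·1 + -2·4 = -6
  a_5 = -1·-6 + -3·-5 + -2·1 = 19
  a_6 = -1·19 + -3·-6 + -2·-5 = 9
  a_7 = -1·9 + -3·19 + -2·-6 = -54
  a_8 = -1·-54 + -3·9 + -2·19 = -11
  a_9 = -1·-11 + -3·-54 + -2·9 = 155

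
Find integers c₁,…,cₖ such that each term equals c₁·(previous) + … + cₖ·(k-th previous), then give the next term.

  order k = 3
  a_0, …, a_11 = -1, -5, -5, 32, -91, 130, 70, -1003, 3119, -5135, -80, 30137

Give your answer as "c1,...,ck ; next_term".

  a_3 = -3·-5 + -4·-5 + 3·-1 = 32
  a_4 = -3·32 + -4·-5 + 3·-5 = -91
  a_5 = -3·-91 + -4·32 + 3·-5 = 130
  a_6 = -3·130 + -4·-91 + 3·32 = 70
  a_7 = -3·70 + -4·130 + 3·-91 = -1003
  a_8 = -3·-1003 + -4·70 + 3·130 = 3119
  a_9 = -3·3119 + -4·-1003 + 3·70 = -5135
  a_10 = -3·-5135 + -4·3119 + 3·-1003 = -80
  a_11 = -3·-80 + -4·-5135 + 3·3119 = 30137
  a_12 = -3·30137 + -4·-80 + 3·-5135 = -105496

-3,-4,3 ; -105496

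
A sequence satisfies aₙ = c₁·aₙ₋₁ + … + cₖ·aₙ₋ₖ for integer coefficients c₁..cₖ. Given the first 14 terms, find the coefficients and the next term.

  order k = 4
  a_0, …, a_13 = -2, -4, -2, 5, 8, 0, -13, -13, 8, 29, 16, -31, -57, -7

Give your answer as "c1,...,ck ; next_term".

  a_4 = 2·5 + -2·-2 + 1·-4 + 1·-2 = 8
  a_5 = 2·8 + -2·5 + 1·-2 + 1·-4 = 0
  a_6 = 2·0 + -2·8 + 1·5 + 1·-2 = -13
  a_7 = 2·-13 + -2·0 + 1·8 + 1·5 = -13
  a_8 = 2·-13 + -2·-13 + 1·0 + 1·8 = 8
  a_9 = 2·8 + -2·-13 + 1·-13 + 1·0 = 29
  a_10 = 2·29 + -2·8 + 1·-13 + 1·-13 = 16
  a_11 = 2·16 + -2·29 + 1·8 + 1·-13 = -31
  a_12 = 2·-31 + -2·16 + 1·29 + 1·8 = -57
  a_13 = 2·-57 + -2·-31 + 1·16 + 1·29 = -7
  a_14 = 2·-7 + -2·-57 + 1·-31 + 1·16 = 85

2,-2,1,1 ; 85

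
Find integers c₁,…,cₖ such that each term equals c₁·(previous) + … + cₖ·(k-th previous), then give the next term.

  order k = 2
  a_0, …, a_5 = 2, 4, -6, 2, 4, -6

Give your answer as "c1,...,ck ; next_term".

  a_2 = -1·4 + -1·2 = -6
  a_3 = -1·-6 + -1·4 = 2
  a_4 = -1·2 + -1·-6 = 4
  a_5 = -1·4 + -1·2 = -6
  a_6 = -1·-6 + -1·4 = 2

-1,-1 ; 2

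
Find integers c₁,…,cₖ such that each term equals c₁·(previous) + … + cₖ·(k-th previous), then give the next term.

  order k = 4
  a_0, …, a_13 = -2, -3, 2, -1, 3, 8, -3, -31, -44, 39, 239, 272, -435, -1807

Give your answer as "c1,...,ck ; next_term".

1,-3,-2,-2 ; -1524

  a_4 = 1·-1 + -3·2 + -2·-3 + -2·-2 = 3
  a_5 = 1·3 + -3·-1 + -2·2 + -2·-3 = 8
  a_6 = 1·8 + -3·3 + -2·-1 + -2·2 = -3
  a_7 = 1·-3 + -3·8 + -2·3 + -2·-1 = -31
  a_8 = 1·-31 + -3·-3 + -2·8 + -2·3 = -44
  a_9 = 1·-44 + -3·-31 + -2·-3 + -2·8 = 39
  a_10 = 1·39 + -3·-44 + -2·-31 + -2·-3 = 239
  a_11 = 1·239 + -3·39 + -2·-44 + -2·-31 = 272
  a_12 = 1·272 + -3·239 + -2·39 + -2·-44 = -435
  a_13 = 1·-435 + -3·272 + -2·239 + -2·39 = -1807
  a_14 = 1·-1807 + -3·-435 + -2·272 + -2·239 = -1524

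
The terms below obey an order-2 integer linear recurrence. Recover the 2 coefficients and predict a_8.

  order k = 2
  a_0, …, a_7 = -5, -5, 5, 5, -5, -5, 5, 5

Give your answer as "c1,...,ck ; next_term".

  a_2 = 0·-5 + -1·-5 = 5
  a_3 = 0·5 + -1·-5 = 5
  a_4 = 0·5 + -1·5 = -5
  a_5 = 0·-5 + -1·5 = -5
  a_6 = 0·-5 + -1·-5 = 5
  a_7 = 0·5 + -1·-5 = 5
  a_8 = 0·5 + -1·5 = -5

0,-1 ; -5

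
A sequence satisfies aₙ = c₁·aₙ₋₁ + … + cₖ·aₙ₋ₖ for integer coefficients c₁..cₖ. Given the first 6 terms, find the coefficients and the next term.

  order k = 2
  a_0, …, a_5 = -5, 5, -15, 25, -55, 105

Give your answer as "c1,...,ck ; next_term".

-1,2 ; -215

  a_2 = -1·5 + 2·-5 = -15
  a_3 = -1·-15 + 2·5 = 25
  a_4 = -1·25 + 2·-15 = -55
  a_5 = -1·-55 + 2·25 = 105
  a_6 = -1·105 + 2·-55 = -215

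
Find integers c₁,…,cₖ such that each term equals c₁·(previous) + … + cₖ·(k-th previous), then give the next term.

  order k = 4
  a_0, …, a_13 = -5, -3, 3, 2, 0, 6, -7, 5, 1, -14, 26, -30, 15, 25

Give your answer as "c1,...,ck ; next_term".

  a_4 = -1·2 + 0·3 + 1·-3 + -1·-5 = 0
  a_5 = -1·0 + 0·2 + 1·3 + -1·-3 = 6
  a_6 = -1·6 + 0·0 + 1·2 + -1·3 = -7
  a_7 = -1·-7 + 0·6 + 1·0 + -1·2 = 5
  a_8 = -1·5 + 0·-7 + 1·6 + -1·0 = 1
  a_9 = -1·1 + 0·5 + 1·-7 + -1·6 = -14
  a_10 = -1·-14 + 0·1 + 1·5 + -1·-7 = 26
  a_11 = -1·26 + 0·-14 + 1·1 + -1·5 = -30
  a_12 = -1·-30 + 0·26 + 1·-14 + -1·1 = 15
  a_13 = -1·15 + 0·-30 + 1·26 + -1·-14 = 25
  a_14 = -1·25 + 0·15 + 1·-30 + -1·26 = -81

-1,0,1,-1 ; -81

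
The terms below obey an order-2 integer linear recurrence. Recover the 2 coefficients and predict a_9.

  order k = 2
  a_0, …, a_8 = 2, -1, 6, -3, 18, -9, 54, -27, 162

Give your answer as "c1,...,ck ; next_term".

0,3 ; -81

  a_2 = 0·-1 + 3·2 = 6
  a_3 = 0·6 + 3·-1 = -3
  a_4 = 0·-3 + 3·6 = 18
  a_5 = 0·18 + 3·-3 = -9
  a_6 = 0·-9 + 3·18 = 54
  a_7 = 0·54 + 3·-9 = -27
  a_8 = 0·-27 + 3·54 = 162
  a_9 = 0·162 + 3·-27 = -81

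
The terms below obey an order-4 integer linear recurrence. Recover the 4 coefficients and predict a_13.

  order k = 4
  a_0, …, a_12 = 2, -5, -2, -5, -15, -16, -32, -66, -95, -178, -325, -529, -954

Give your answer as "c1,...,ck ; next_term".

  a_4 = 0·-5 + 1·-2 + 3·-5 + 1·2 = -15
  a_5 = 0·-15 + 1·-5 + 3·-2 + 1·-5 = -16
  a_6 = 0·-16 + 1·-15 + 3·-5 + 1·-2 = -32
  a_7 = 0·-32 + 1·-16 + 3·-15 + 1·-5 = -66
  a_8 = 0·-66 + 1·-32 + 3·-16 + 1·-15 = -95
  a_9 = 0·-95 + 1·-66 + 3·-32 + 1·-16 = -178
  a_10 = 0·-178 + 1·-95 + 3·-66 + 1·-32 = -325
  a_11 = 0·-325 + 1·-178 + 3·-95 + 1·-66 = -529
  a_12 = 0·-529 + 1·-325 + 3·-178 + 1·-95 = -954
  a_13 = 0·-954 + 1·-529 + 3·-325 + 1·-178 = -1682

0,1,3,1 ; -1682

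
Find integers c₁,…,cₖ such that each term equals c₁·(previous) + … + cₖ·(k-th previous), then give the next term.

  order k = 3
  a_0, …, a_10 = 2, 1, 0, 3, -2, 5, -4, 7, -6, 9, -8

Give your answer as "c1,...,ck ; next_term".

-1,1,1 ; 11

  a_3 = -1·0 + 1·1 + 1·2 = 3
  a_4 = -1·3 + 1·0 + 1·1 = -2
  a_5 = -1·-2 + 1·3 + 1·0 = 5
  a_6 = -1·5 + 1·-2 + 1·3 = -4
  a_7 = -1·-4 + 1·5 + 1·-2 = 7
  a_8 = -1·7 + 1·-4 + 1·5 = -6
  a_9 = -1·-6 + 1·7 + 1·-4 = 9
  a_10 = -1·9 + 1·-6 + 1·7 = -8
  a_11 = -1·-8 + 1·9 + 1·-6 = 11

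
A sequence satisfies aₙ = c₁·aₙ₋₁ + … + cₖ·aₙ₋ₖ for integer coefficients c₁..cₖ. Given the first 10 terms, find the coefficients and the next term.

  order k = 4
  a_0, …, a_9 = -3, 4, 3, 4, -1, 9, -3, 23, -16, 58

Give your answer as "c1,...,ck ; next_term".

  a_4 = 0·4 + 2·3 + -1·4 + 1·-3 = -1
  a_5 = 0·-1 + 2·4 + -1·3 + 1·4 = 9
  a_6 = 0·9 + 2·-1 + -1·4 + 1·3 = -3
  a_7 = 0·-3 + 2·9 + -1·-1 + 1·4 = 23
  a_8 = 0·23 + 2·-3 + -1·9 + 1·-1 = -16
  a_9 = 0·-16 + 2·23 + -1·-3 + 1·9 = 58
  a_10 = 0·58 + 2·-16 + -1·23 + 1·-3 = -58

0,2,-1,1 ; -58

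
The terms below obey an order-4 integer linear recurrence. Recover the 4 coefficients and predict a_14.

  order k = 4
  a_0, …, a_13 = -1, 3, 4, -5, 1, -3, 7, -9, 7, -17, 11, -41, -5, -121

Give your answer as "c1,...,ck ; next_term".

1,2,0,2 ; -109

  a_4 = 1·-5 + 2·4 + 0·3 + 2·-1 = 1
  a_5 = 1·1 + 2·-5 + 0·4 + 2·3 = -3
  a_6 = 1·-3 + 2·1 + 0·-5 + 2·4 = 7
  a_7 = 1·7 + 2·-3 + 0·1 + 2·-5 = -9
  a_8 = 1·-9 + 2·7 + 0·-3 + 2·1 = 7
  a_9 = 1·7 + 2·-9 + 0·7 + 2·-3 = -17
  a_10 = 1·-17 + 2·7 + 0·-9 + 2·7 = 11
  a_11 = 1·11 + 2·-17 + 0·7 + 2·-9 = -41
  a_12 = 1·-41 + 2·11 + 0·-17 + 2·7 = -5
  a_13 = 1·-5 + 2·-41 + 0·11 + 2·-17 = -121
  a_14 = 1·-121 + 2·-5 + 0·-41 + 2·11 = -109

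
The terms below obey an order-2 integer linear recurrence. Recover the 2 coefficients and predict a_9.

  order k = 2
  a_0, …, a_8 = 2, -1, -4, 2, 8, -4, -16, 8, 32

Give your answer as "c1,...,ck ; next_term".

0,-2 ; -16

  a_2 = 0·-1 + -2·2 = -4
  a_3 = 0·-4 + -2·-1 = 2
  a_4 = 0·2 + -2·-4 = 8
  a_5 = 0·8 + -2·2 = -4
  a_6 = 0·-4 + -2·8 = -16
  a_7 = 0·-16 + -2·-4 = 8
  a_8 = 0·8 + -2·-16 = 32
  a_9 = 0·32 + -2·8 = -16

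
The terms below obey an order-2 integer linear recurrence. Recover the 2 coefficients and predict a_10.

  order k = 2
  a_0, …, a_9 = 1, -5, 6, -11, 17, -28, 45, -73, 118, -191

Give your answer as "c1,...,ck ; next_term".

  a_2 = -1·-5 + 1·1 = 6
  a_3 = -1·6 + 1·-5 = -11
  a_4 = -1·-11 + 1·6 = 17
  a_5 = -1·17 + 1·-11 = -28
  a_6 = -1·-28 + 1·17 = 45
  a_7 = -1·45 + 1·-28 = -73
  a_8 = -1·-73 + 1·45 = 118
  a_9 = -1·118 + 1·-73 = -191
  a_10 = -1·-191 + 1·118 = 309

-1,1 ; 309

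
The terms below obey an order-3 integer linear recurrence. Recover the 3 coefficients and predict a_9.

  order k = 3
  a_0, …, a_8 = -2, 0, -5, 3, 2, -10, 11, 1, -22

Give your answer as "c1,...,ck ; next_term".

  a_3 = -1·-5 + -1·0 + 1·-2 = 3
  a_4 = -1·3 + -1·-5 + 1·0 = 2
  a_5 = -1·2 + -1·3 + 1·-5 = -10
  a_6 = -1·-10 + -1·2 + 1·3 = 11
  a_7 = -1·11 + -1·-10 + 1·2 = 1
  a_8 = -1·1 + -1·11 + 1·-10 = -22
  a_9 = -1·-22 + -1·1 + 1·11 = 32

-1,-1,1 ; 32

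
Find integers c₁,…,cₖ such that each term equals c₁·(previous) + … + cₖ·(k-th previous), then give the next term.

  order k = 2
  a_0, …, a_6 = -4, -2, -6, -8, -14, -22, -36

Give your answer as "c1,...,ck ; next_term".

  a_2 = 1·-2 + 1·-4 = -6
  a_3 = 1·-6 + 1·-2 = -8
  a_4 = 1·-8 + 1·-6 = -14
  a_5 = 1·-14 + 1·-8 = -22
  a_6 = 1·-22 + 1·-14 = -36
  a_7 = 1·-36 + 1·-22 = -58

1,1 ; -58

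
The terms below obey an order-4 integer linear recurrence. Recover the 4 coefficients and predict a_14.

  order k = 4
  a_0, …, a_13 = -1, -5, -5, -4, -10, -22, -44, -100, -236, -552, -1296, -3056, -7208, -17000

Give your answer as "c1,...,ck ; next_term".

3,-2,2,-2 ; -40104

  a_4 = 3·-4 + -2·-5 + 2·-5 + -2·-1 = -10
  a_5 = 3·-10 + -2·-4 + 2·-5 + -2·-5 = -22
  a_6 = 3·-22 + -2·-10 + 2·-4 + -2·-5 = -44
  a_7 = 3·-44 + -2·-22 + 2·-10 + -2·-4 = -100
  a_8 = 3·-100 + -2·-44 + 2·-22 + -2·-10 = -236
  a_9 = 3·-236 + -2·-100 + 2·-44 + -2·-22 = -552
  a_10 = 3·-552 + -2·-236 + 2·-100 + -2·-44 = -1296
  a_11 = 3·-1296 + -2·-552 + 2·-236 + -2·-100 = -3056
  a_12 = 3·-3056 + -2·-1296 + 2·-552 + -2·-236 = -7208
  a_13 = 3·-7208 + -2·-3056 + 2·-1296 + -2·-552 = -17000
  a_14 = 3·-17000 + -2·-7208 + 2·-3056 + -2·-1296 = -40104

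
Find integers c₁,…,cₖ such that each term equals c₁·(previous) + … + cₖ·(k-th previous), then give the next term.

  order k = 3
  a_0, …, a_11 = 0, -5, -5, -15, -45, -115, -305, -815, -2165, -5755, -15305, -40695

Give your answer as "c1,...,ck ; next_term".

2,1,2 ; -108205

  a_3 = 2·-5 + 1·-5 + 2·0 = -15
  a_4 = 2·-15 + 1·-5 + 2·-5 = -45
  a_5 = 2·-45 + 1·-15 + 2·-5 = -115
  a_6 = 2·-115 + 1·-45 + 2·-15 = -305
  a_7 = 2·-305 + 1·-115 + 2·-45 = -815
  a_8 = 2·-815 + 1·-305 + 2·-115 = -2165
  a_9 = 2·-2165 + 1·-815 + 2·-305 = -5755
  a_10 = 2·-5755 + 1·-2165 + 2·-815 = -15305
  a_11 = 2·-15305 + 1·-5755 + 2·-2165 = -40695
  a_12 = 2·-40695 + 1·-15305 + 2·-5755 = -108205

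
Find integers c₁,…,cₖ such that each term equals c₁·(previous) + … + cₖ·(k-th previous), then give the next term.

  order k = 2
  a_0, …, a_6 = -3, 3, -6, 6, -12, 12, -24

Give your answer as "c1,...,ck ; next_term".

0,2 ; 24

  a_2 = 0·3 + 2·-3 = -6
  a_3 = 0·-6 + 2·3 = 6
  a_4 = 0·6 + 2·-6 = -12
  a_5 = 0·-12 + 2·6 = 12
  a_6 = 0·12 + 2·-12 = -24
  a_7 = 0·-24 + 2·12 = 24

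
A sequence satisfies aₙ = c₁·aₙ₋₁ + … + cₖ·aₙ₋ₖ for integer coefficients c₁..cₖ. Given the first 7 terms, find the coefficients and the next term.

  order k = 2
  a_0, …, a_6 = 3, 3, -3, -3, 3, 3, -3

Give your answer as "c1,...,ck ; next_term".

  a_2 = 0·3 + -1·3 = -3
  a_3 = 0·-3 + -1·3 = -3
  a_4 = 0·-3 + -1·-3 = 3
  a_5 = 0·3 + -1·-3 = 3
  a_6 = 0·3 + -1·3 = -3
  a_7 = 0·-3 + -1·3 = -3

0,-1 ; -3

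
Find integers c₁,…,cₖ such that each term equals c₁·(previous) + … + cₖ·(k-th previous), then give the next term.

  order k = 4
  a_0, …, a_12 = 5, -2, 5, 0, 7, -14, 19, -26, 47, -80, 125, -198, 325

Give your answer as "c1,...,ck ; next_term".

  a_4 = -1·0 + 0·5 + -1·-2 + 1·5 = 7
  a_5 = -1·7 + 0·0 + -1·5 + 1·-2 = -14
  a_6 = -1·-14 + 0·7 + -1·0 + 1·5 = 19
  a_7 = -1·19 + 0·-14 + -1·7 + 1·0 = -26
  a_8 = -1·-26 + 0·19 + -1·-14 + 1·7 = 47
  a_9 = -1·47 + 0·-26 + -1·19 + 1·-14 = -80
  a_10 = -1·-80 + 0·47 + -1·-26 + 1·19 = 125
  a_11 = -1·125 + 0·-80 + -1·47 + 1·-26 = -198
  a_12 = -1·-198 + 0·125 + -1·-80 + 1·47 = 325
  a_13 = -1·325 + 0·-198 + -1·125 + 1·-80 = -530

-1,0,-1,1 ; -530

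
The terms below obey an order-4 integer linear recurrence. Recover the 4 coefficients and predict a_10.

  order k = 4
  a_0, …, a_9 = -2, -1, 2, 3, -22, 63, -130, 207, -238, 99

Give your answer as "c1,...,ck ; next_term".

-3,-2,3,3 ; 410

  a_4 = -3·3 + -2·2 + 3·-1 + 3·-2 = -22
  a_5 = -3·-22 + -2·3 + 3·2 + 3·-1 = 63
  a_6 = -3·63 + -2·-22 + 3·3 + 3·2 = -130
  a_7 = -3·-130 + -2·63 + 3·-22 + 3·3 = 207
  a_8 = -3·207 + -2·-130 + 3·63 + 3·-22 = -238
  a_9 = -3·-238 + -2·207 + 3·-130 + 3·63 = 99
  a_10 = -3·99 + -2·-238 + 3·207 + 3·-130 = 410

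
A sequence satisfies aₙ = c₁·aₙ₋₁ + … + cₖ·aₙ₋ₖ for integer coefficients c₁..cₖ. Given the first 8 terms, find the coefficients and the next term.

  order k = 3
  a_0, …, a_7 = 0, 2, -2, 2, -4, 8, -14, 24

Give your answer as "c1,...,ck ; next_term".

  a_3 = -2·-2 + -1·2 + -1·0 = 2
  a_4 = -2·2 + -1·-2 + -1·2 = -4
  a_5 = -2·-4 + -1·2 + -1·-2 = 8
  a_6 = -2·8 + -1·-4 + -1·2 = -14
  a_7 = -2·-14 + -1·8 + -1·-4 = 24
  a_8 = -2·24 + -1·-14 + -1·8 = -42

-2,-1,-1 ; -42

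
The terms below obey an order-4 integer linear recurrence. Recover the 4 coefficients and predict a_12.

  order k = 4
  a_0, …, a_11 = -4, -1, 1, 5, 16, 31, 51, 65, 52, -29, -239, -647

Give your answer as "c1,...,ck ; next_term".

  a_4 = 2·5 + 0·1 + -2·-1 + -1·-4 = 16
  a_5 = 2·16 + 0·5 + -2·1 + -1·-1 = 31
  a_6 = 2·31 + 0·16 + -2·5 + -1·1 = 51
  a_7 = 2·51 + 0·31 + -2·16 + -1·5 = 65
  a_8 = 2·65 + 0·51 + -2·31 + -1·16 = 52
  a_9 = 2·52 + 0·65 + -2·51 + -1·31 = -29
  a_10 = 2·-29 + 0·52 + -2·65 + -1·51 = -239
  a_11 = 2·-239 + 0·-29 + -2·52 + -1·65 = -647
  a_12 = 2·-647 + 0·-239 + -2·-29 + -1·52 = -1288

2,0,-2,-1 ; -1288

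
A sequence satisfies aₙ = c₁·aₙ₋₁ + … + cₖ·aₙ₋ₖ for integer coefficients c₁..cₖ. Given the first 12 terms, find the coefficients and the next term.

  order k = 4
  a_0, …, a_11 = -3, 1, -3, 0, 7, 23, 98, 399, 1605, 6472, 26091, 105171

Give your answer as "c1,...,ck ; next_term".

  a_4 = 4·0 + 0·-3 + 1·1 + -2·-3 = 7
  a_5 = 4·7 + 0·0 + 1·-3 + -2·1 = 23
  a_6 = 4·23 + 0·7 + 1·0 + -2·-3 = 98
  a_7 = 4·98 + 0·23 + 1·7 + -2·0 = 399
  a_8 = 4·399 + 0·98 + 1·23 + -2·7 = 1605
  a_9 = 4·1605 + 0·399 + 1·98 + -2·23 = 6472
  a_10 = 4·6472 + 0·1605 + 1·399 + -2·98 = 26091
  a_11 = 4·26091 + 0·6472 + 1·1605 + -2·399 = 105171
  a_12 = 4·105171 + 0·26091 + 1·6472 + -2·1605 = 423946

4,0,1,-2 ; 423946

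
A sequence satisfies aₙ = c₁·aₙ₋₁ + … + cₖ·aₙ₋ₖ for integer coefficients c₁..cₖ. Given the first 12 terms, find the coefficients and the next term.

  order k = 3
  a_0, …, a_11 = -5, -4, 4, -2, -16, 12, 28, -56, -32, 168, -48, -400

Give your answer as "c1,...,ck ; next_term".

0,-2,2 ; 432

  a_3 = 0·4 + -2·-4 + 2·-5 = -2
  a_4 = 0·-2 + -2·4 + 2·-4 = -16
  a_5 = 0·-16 + -2·-2 + 2·4 = 12
  a_6 = 0·12 + -2·-16 + 2·-2 = 28
  a_7 = 0·28 + -2·12 + 2·-16 = -56
  a_8 = 0·-56 + -2·28 + 2·12 = -32
  a_9 = 0·-32 + -2·-56 + 2·28 = 168
  a_10 = 0·168 + -2·-32 + 2·-56 = -48
  a_11 = 0·-48 + -2·168 + 2·-32 = -400
  a_12 = 0·-400 + -2·-48 + 2·168 = 432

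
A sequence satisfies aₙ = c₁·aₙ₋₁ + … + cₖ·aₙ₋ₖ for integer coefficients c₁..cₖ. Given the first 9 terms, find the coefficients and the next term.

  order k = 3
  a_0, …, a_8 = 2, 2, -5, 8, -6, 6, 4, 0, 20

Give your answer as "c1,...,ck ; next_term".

  a_3 = 0·-5 + 2·2 + 2·2 = 8
  a_4 = 0·8 + 2·-5 + 2·2 = -6
  a_5 = 0·-6 + 2·8 + 2·-5 = 6
  a_6 = 0·6 + 2·-6 + 2·8 = 4
  a_7 = 0·4 + 2·6 + 2·-6 = 0
  a_8 = 0·0 + 2·4 + 2·6 = 20
  a_9 = 0·20 + 2·0 + 2·4 = 8

0,2,2 ; 8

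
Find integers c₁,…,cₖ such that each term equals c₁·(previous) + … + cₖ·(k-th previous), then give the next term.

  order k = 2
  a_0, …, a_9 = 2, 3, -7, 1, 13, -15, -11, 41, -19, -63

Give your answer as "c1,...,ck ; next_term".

  a_2 = -1·3 + -2·2 = -7
  a_3 = -1·-7 + -2·3 = 1
  a_4 = -1·1 + -2·-7 = 13
  a_5 = -1·13 + -2·1 = -15
  a_6 = -1·-15 + -2·13 = -11
  a_7 = -1·-11 + -2·-15 = 41
  a_8 = -1·41 + -2·-11 = -19
  a_9 = -1·-19 + -2·41 = -63
  a_10 = -1·-63 + -2·-19 = 101

-1,-2 ; 101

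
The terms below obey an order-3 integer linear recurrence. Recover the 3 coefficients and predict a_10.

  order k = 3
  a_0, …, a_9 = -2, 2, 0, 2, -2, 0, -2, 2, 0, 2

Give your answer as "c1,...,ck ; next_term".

0,0,-1 ; -2

  a_3 = 0·0 + 0·2 + -1·-2 = 2
  a_4 = 0·2 + 0·0 + -1·2 = -2
  a_5 = 0·-2 + 0·2 + -1·0 = 0
  a_6 = 0·0 + 0·-2 + -1·2 = -2
  a_7 = 0·-2 + 0·0 + -1·-2 = 2
  a_8 = 0·2 + 0·-2 + -1·0 = 0
  a_9 = 0·0 + 0·2 + -1·-2 = 2
  a_10 = 0·2 + 0·0 + -1·2 = -2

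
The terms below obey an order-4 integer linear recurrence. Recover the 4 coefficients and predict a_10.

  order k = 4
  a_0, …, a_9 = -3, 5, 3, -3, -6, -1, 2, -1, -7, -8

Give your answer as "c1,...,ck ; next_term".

1,0,0,1 ; -6

  a_4 = 1·-3 + 0·3 + 0·5 + 1·-3 = -6
  a_5 = 1·-6 + 0·-3 + 0·3 + 1·5 = -1
  a_6 = 1·-1 + 0·-6 + 0·-3 + 1·3 = 2
  a_7 = 1·2 + 0·-1 + 0·-6 + 1·-3 = -1
  a_8 = 1·-1 + 0·2 + 0·-1 + 1·-6 = -7
  a_9 = 1·-7 + 0·-1 + 0·2 + 1·-1 = -8
  a_10 = 1·-8 + 0·-7 + 0·-1 + 1·2 = -6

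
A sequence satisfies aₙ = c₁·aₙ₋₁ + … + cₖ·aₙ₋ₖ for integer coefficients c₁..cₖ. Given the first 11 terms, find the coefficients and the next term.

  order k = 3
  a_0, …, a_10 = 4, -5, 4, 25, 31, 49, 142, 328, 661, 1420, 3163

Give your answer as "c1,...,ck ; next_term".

  a_3 = 2·4 + -1·-5 + 3·4 = 25
  a_4 = 2·25 + -1·4 + 3·-5 = 31
  a_5 = 2·31 + -1·25 + 3·4 = 49
  a_6 = 2·49 + -1·31 + 3·25 = 142
  a_7 = 2·142 + -1·49 + 3·31 = 328
  a_8 = 2·328 + -1·142 + 3·49 = 661
  a_9 = 2·661 + -1·328 + 3·142 = 1420
  a_10 = 2·1420 + -1·661 + 3·328 = 3163
  a_11 = 2·3163 + -1·1420 + 3·661 = 6889

2,-1,3 ; 6889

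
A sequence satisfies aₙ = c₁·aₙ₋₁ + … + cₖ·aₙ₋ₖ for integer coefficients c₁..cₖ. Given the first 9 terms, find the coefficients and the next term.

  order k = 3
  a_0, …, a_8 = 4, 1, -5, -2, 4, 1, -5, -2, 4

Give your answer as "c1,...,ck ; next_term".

1,-1,1 ; 1

  a_3 = 1·-5 + -1·1 + 1·4 = -2
  a_4 = 1·-2 + -1·-5 + 1·1 = 4
  a_5 = 1·4 + -1·-2 + 1·-5 = 1
  a_6 = 1·1 + -1·4 + 1·-2 = -5
  a_7 = 1·-5 + -1·1 + 1·4 = -2
  a_8 = 1·-2 + -1·-5 + 1·1 = 4
  a_9 = 1·4 + -1·-2 + 1·-5 = 1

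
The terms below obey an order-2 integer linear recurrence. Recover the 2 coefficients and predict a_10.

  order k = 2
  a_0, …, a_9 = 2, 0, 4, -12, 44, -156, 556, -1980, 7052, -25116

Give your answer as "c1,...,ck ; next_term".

  a_2 = -3·0 + 2·2 = 4
  a_3 = -3·4 + 2·0 = -12
  a_4 = -3·-12 + 2·4 = 44
  a_5 = -3·44 + 2·-12 = -156
  a_6 = -3·-156 + 2·44 = 556
  a_7 = -3·556 + 2·-156 = -1980
  a_8 = -3·-1980 + 2·556 = 7052
  a_9 = -3·7052 + 2·-1980 = -25116
  a_10 = -3·-25116 + 2·7052 = 89452

-3,2 ; 89452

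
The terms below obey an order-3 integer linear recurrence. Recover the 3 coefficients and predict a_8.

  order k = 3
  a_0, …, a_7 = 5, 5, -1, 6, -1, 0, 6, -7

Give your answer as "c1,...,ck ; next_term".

-1,0,1 ; 7

  a_3 = -1·-1 + 0·5 + 1·5 = 6
  a_4 = -1·6 + 0·-1 + 1·5 = -1
  a_5 = -1·-1 + 0·6 + 1·-1 = 0
  a_6 = -1·0 + 0·-1 + 1·6 = 6
  a_7 = -1·6 + 0·0 + 1·-1 = -7
  a_8 = -1·-7 + 0·6 + 1·0 = 7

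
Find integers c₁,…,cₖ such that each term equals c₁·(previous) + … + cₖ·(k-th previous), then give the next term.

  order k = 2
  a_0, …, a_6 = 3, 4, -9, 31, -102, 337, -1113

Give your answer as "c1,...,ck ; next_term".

-3,1 ; 3676

  a_2 = -3·4 + 1·3 = -9
  a_3 = -3·-9 + 1·4 = 31
  a_4 = -3·31 + 1·-9 = -102
  a_5 = -3·-102 + 1·31 = 337
  a_6 = -3·337 + 1·-102 = -1113
  a_7 = -3·-1113 + 1·337 = 3676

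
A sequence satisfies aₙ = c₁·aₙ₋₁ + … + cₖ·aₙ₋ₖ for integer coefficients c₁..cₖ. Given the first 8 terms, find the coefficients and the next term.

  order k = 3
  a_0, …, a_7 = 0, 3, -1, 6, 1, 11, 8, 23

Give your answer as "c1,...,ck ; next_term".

0,2,1 ; 27

  a_3 = 0·-1 + 2·3 + 1·0 = 6
  a_4 = 0·6 + 2·-1 + 1·3 = 1
  a_5 = 0·1 + 2·6 + 1·-1 = 11
  a_6 = 0·11 + 2·1 + 1·6 = 8
  a_7 = 0·8 + 2·11 + 1·1 = 23
  a_8 = 0·23 + 2·8 + 1·11 = 27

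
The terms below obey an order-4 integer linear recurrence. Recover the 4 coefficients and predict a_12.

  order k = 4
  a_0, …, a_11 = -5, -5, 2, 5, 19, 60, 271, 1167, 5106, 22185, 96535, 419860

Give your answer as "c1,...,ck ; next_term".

  a_4 = 4·5 + 2·2 + -3·-5 + 4·-5 = 19
  a_5 = 4·19 + 2·5 + -3·2 + 4·-5 = 60
  a_6 = 4·60 + 2·19 + -3·5 + 4·2 = 271
  a_7 = 4·271 + 2·60 + -3·19 + 4·5 = 1167
  a_8 = 4·1167 + 2·271 + -3·60 + 4·19 = 5106
  a_9 = 4·5106 + 2·1167 + -3·271 + 4·60 = 22185
  a_10 = 4·22185 + 2·5106 + -3·1167 + 4·271 = 96535
  a_11 = 4·96535 + 2·22185 + -3·5106 + 4·1167 = 419860
  a_12 = 4·419860 + 2·96535 + -3·22185 + 4·5106 = 1826379

4,2,-3,4 ; 1826379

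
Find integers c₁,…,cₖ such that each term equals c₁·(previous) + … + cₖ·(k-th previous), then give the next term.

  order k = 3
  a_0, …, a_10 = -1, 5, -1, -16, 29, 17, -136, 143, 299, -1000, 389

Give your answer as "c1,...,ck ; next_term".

  a_3 = -1·-1 + -3·5 + 2·-1 = -16
  a_4 = -1·-16 + -3·-1 + 2·5 = 29
  a_5 = -1·29 + -3·-16 + 2·-1 = 17
  a_6 = -1·17 + -3·29 + 2·-16 = -136
  a_7 = -1·-136 + -3·17 + 2·29 = 143
  a_8 = -1·143 + -3·-136 + 2·17 = 299
  a_9 = -1·299 + -3·143 + 2·-136 = -1000
  a_10 = -1·-1000 + -3·299 + 2·143 = 389
  a_11 = -1·389 + -3·-1000 + 2·299 = 3209

-1,-3,2 ; 3209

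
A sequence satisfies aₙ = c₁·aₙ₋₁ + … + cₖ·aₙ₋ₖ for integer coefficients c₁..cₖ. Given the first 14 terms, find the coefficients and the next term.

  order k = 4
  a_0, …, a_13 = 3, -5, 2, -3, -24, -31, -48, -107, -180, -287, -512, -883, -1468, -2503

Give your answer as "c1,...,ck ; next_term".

  a_4 = 2·-3 + -1·2 + 2·-5 + -2·3 = -24
  a_5 = 2·-24 + -1·-3 + 2·2 + -2·-5 = -31
  a_6 = 2·-31 + -1·-24 + 2·-3 + -2·2 = -48
  a_7 = 2·-48 + -1·-31 + 2·-24 + -2·-3 = -107
  a_8 = 2·-107 + -1·-48 + 2·-31 + -2·-24 = -180
  a_9 = 2·-180 + -1·-107 + 2·-48 + -2·-31 = -287
  a_10 = 2·-287 + -1·-180 + 2·-107 + -2·-48 = -512
  a_11 = 2·-512 + -1·-287 + 2·-180 + -2·-107 = -883
  a_12 = 2·-883 + -1·-512 + 2·-287 + -2·-180 = -1468
  a_13 = 2·-1468 + -1·-883 + 2·-512 + -2·-287 = -2503
  a_14 = 2·-2503 + -1·-1468 + 2·-883 + -2·-512 = -4280

2,-1,2,-2 ; -4280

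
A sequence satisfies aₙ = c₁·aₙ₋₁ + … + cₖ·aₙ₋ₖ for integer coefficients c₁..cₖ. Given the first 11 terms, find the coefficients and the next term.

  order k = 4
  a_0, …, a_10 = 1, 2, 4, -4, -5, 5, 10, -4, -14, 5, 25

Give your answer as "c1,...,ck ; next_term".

1,-1,1,1 ; 2

  a_4 = 1·-4 + -1·4 + 1·2 + 1·1 = -5
  a_5 = 1·-5 + -1·-4 + 1·4 + 1·2 = 5
  a_6 = 1·5 + -1·-5 + 1·-4 + 1·4 = 10
  a_7 = 1·10 + -1·5 + 1·-5 + 1·-4 = -4
  a_8 = 1·-4 + -1·10 + 1·5 + 1·-5 = -14
  a_9 = 1·-14 + -1·-4 + 1·10 + 1·5 = 5
  a_10 = 1·5 + -1·-14 + 1·-4 + 1·10 = 25
  a_11 = 1·25 + -1·5 + 1·-14 + 1·-4 = 2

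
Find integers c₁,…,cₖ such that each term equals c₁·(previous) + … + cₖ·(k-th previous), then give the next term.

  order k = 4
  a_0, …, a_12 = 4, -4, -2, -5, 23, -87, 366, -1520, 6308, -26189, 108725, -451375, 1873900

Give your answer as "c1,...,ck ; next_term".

  a_4 = -3·-5 + 4·-2 + -3·-4 + 1·4 = 23
  a_5 = -3·23 + 4·-5 + -3·-2 + 1·-4 = -87
  a_6 = -3·-87 + 4·23 + -3·-5 + 1·-2 = 366
  a_7 = -3·366 + 4·-87 + -3·23 + 1·-5 = -1520
  a_8 = -3·-1520 + 4·366 + -3·-87 + 1·23 = 6308
  a_9 = -3·6308 + 4·-1520 + -3·366 + 1·-87 = -26189
  a_10 = -3·-26189 + 4·6308 + -3·-1520 + 1·366 = 108725
  a_11 = -3·108725 + 4·-26189 + -3·6308 + 1·-1520 = -451375
  a_12 = -3·-451375 + 4·108725 + -3·-26189 + 1·6308 = 1873900
  a_13 = -3·1873900 + 4·-451375 + -3·108725 + 1·-26189 = -7779564

-3,4,-3,1 ; -7779564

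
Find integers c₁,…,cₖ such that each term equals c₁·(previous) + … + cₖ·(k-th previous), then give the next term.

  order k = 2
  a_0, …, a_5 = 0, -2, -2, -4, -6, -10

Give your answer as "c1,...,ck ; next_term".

  a_2 = 1·-2 + 1·0 = -2
  a_3 = 1·-2 + 1·-2 = -4
  a_4 = 1·-4 + 1·-2 = -6
  a_5 = 1·-6 + 1·-4 = -10
  a_6 = 1·-10 + 1·-6 = -16

1,1 ; -16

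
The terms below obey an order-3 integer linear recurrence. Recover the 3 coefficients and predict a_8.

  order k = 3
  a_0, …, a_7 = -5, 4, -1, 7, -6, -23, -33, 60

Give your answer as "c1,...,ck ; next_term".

  a_3 = 1·-1 + -3·4 + -4·-5 = 7
  a_4 = 1·7 + -3·-1 + -4·4 = -6
  a_5 = 1·-6 + -3·7 + -4·-1 = -23
  a_6 = 1·-23 + -3·-6 + -4·7 = -33
  a_7 = 1·-33 + -3·-23 + -4·-6 = 60
  a_8 = 1·60 + -3·-33 + -4·-23 = 251

1,-3,-4 ; 251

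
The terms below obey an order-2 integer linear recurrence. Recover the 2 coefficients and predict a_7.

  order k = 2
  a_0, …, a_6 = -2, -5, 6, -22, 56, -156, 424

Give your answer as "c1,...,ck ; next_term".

  a_2 = -2·-5 + 2·-2 = 6
  a_3 = -2·6 + 2·-5 = -22
  a_4 = -2·-22 + 2·6 = 56
  a_5 = -2·56 + 2·-22 = -156
  a_6 = -2·-156 + 2·56 = 424
  a_7 = -2·424 + 2·-156 = -1160

-2,2 ; -1160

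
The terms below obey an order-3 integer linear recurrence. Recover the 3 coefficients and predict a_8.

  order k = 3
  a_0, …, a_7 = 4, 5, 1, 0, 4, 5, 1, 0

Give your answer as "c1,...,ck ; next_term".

  a_3 = 1·1 + -1·5 + 1·4 = 0
  a_4 = 1·0 + -1·1 + 1·5 = 4
  a_5 = 1·4 + -1·0 + 1·1 = 5
  a_6 = 1·5 + -1·4 + 1·0 = 1
  a_7 = 1·1 + -1·5 + 1·4 = 0
  a_8 = 1·0 + -1·1 + 1·5 = 4

1,-1,1 ; 4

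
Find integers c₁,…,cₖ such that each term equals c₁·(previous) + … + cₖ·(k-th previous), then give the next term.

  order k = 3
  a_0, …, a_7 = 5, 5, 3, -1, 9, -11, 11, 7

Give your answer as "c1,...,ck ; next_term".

  a_3 = -2·3 + -1·5 + 2·5 = -1
  a_4 = -2·-1 + -1·3 + 2·5 = 9
  a_5 = -2·9 + -1·-1 + 2·3 = -11
  a_6 = -2·-11 + -1·9 + 2·-1 = 11
  a_7 = -2·11 + -1·-11 + 2·9 = 7
  a_8 = -2·7 + -1·11 + 2·-11 = -47

-2,-1,2 ; -47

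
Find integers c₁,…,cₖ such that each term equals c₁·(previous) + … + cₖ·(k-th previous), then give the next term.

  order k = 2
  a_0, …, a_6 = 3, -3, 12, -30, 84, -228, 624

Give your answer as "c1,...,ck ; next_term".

  a_2 = -2·-3 + 2·3 = 12
  a_3 = -2·12 + 2·-3 = -30
  a_4 = -2·-30 + 2·12 = 84
  a_5 = -2·84 + 2·-30 = -228
  a_6 = -2·-228 + 2·84 = 624
  a_7 = -2·624 + 2·-228 = -1704

-2,2 ; -1704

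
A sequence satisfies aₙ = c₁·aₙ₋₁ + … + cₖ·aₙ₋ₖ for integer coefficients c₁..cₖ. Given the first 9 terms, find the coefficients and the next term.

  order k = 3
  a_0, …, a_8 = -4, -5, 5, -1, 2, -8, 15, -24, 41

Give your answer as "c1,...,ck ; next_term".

-2,-1,-1 ; -73

  a_3 = -2·5 + -1·-5 + -1·-4 = -1
  a_4 = -2·-1 + -1·5 + -1·-5 = 2
  a_5 = -2·2 + -1·-1 + -1·5 = -8
  a_6 = -2·-8 + -1·2 + -1·-1 = 15
  a_7 = -2·15 + -1·-8 + -1·2 = -24
  a_8 = -2·-24 + -1·15 + -1·-8 = 41
  a_9 = -2·41 + -1·-24 + -1·15 = -73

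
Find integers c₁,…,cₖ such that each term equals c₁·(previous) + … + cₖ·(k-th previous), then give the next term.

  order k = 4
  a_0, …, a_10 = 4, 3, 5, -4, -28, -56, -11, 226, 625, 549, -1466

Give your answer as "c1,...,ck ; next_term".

  a_4 = 2·-4 + -3·5 + -3·3 + 1·4 = -28
  a_5 = 2·-28 + -3·-4 + -3·5 + 1·3 = -56
  a_6 = 2·-56 + -3·-28 + -3·-4 + 1·5 = -11
  a_7 = 2·-11 + -3·-56 + -3·-28 + 1·-4 = 226
  a_8 = 2·226 + -3·-11 + -3·-56 + 1·-28 = 625
  a_9 = 2·625 + -3·226 + -3·-11 + 1·-56 = 549
  a_10 = 2·549 + -3·625 + -3·226 + 1·-11 = -1466
  a_11 = 2·-1466 + -3·549 + -3·625 + 1·226 = -6228

2,-3,-3,1 ; -6228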